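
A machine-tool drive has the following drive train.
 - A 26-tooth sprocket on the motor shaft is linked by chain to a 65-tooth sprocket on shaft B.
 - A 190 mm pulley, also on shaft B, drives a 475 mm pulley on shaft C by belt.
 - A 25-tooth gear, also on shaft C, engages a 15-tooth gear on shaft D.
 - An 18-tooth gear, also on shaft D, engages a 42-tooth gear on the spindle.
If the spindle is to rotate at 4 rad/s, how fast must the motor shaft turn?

Overall ratio R = 2.5 × 2.5 × 0.6 × 2.3333 = 8.75.
Required input speed = output speed × R = 4 × 8.75 = 35 rad/s.

35 rad/s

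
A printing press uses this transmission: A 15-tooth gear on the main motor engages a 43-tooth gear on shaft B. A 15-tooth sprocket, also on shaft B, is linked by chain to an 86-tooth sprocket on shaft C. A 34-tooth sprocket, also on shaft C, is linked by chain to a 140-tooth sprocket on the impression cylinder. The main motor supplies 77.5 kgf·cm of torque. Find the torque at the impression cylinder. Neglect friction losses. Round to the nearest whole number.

5245 kgf·cm

Gear mesh: ratio = 43/15 = 2.8667; torque at shaft B = 77.5 × 2.8667 = 222.17 kgf·cm.
Chain: ratio = 86/15 = 5.7333; torque at shaft C = 222.17 × 5.7333 = 1273.8 kgf·cm.
Chain: ratio = 140/34 = 4.1176; torque at the impression cylinder = 1273.8 × 4.1176 = 5244.9 kgf·cm.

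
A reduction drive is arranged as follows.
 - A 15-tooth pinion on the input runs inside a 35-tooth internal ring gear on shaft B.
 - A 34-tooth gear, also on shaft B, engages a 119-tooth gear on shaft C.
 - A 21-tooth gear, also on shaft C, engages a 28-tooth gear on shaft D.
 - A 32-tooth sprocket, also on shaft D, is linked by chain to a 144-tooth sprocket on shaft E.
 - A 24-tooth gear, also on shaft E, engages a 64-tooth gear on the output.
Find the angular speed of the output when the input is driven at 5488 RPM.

Internal gear: ratio = 35/15 = 2.3333, so shaft B turns at 5488 / 2.3333 = 2352 RPM.
Gear mesh: ratio = 119/34 = 3.5, so shaft C turns at 2352 / 3.5 = 672 RPM.
Gear mesh: ratio = 28/21 = 1.3333, so shaft D turns at 672 / 1.3333 = 504 RPM.
Chain: ratio = 144/32 = 4.5, so shaft E turns at 504 / 4.5 = 112 RPM.
Gear mesh: ratio = 64/24 = 2.6667, so the output turns at 112 / 2.6667 = 42 RPM.

42 RPM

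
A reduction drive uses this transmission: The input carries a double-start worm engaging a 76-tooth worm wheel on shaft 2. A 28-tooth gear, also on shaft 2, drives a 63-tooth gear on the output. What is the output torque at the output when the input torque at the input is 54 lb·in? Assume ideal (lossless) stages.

worm 76/2 = 38 → τ = 54·38 = 2052 lb·in
gear mesh 63/28 = 2.25 → τ = 2052·2.25 = 4617 lb·in

4617 lb·in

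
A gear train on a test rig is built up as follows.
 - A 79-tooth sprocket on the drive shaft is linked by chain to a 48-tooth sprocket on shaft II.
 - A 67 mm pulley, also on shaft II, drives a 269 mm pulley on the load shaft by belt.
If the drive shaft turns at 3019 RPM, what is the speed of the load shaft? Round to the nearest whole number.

the drive shaft → shaft II (chain, 48/79): 3019 ÷ 0.60759 = 4968.8 RPM
shaft II → the load shaft (belt, 269/67): 4968.8 ÷ 4.0149 = 1237.6 RPM

1238 RPM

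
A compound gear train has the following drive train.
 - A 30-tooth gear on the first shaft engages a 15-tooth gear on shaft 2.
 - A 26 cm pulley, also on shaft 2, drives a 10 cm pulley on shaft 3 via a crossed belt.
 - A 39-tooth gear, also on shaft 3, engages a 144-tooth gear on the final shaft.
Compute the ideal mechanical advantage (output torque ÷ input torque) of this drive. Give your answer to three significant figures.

0.710

Each stage contributes driven/driver: gear mesh 15/30 = 0.5, belt 10/26 = 0.38462, gear mesh 144/39 = 3.6923.
Overall: 0.5 × 0.38462 × 3.6923 = 0.71006.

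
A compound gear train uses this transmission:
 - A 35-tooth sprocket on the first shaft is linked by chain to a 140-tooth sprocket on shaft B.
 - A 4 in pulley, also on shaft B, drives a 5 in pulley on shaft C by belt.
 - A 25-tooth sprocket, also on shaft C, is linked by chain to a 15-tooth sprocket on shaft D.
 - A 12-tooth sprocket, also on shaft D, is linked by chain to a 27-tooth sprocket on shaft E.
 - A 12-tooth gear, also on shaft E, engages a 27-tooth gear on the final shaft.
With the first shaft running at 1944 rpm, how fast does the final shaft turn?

128 rpm

chain 140/35 = 4 → 1944/4 = 486 rpm
belt 5/4 = 1.25 → 486/1.25 = 388.8 rpm
chain 15/25 = 0.6 → 388.8/0.6 = 648 rpm
chain 27/12 = 2.25 → 648/2.25 = 288 rpm
gear mesh 27/12 = 2.25 → 288/2.25 = 128 rpm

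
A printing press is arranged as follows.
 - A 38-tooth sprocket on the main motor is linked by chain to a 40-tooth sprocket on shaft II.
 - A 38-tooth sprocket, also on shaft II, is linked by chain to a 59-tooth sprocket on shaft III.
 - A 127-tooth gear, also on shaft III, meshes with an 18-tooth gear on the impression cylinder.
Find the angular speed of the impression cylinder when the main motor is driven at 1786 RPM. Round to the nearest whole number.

chain 40/38 = 1.0526 → 1786/1.0526 = 1696.7 RPM
chain 59/38 = 1.5526 → 1696.7/1.5526 = 1092.8 RPM
gear mesh 18/127 = 0.14173 → 1092.8/0.14173 = 7710.2 RPM

7710 RPM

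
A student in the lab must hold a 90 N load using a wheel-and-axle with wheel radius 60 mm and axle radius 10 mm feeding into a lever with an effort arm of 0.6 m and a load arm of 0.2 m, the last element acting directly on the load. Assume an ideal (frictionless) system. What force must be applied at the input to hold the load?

Wheel-and-axle MA = R/r = 60/10 = 6.
Lever MA = effort arm / load arm = 0.6/0.2 = 3.
Combined ideal MA = 6 × 3 = 18.
Effort = load / MA = 90 / 18 = 5 N.

5 N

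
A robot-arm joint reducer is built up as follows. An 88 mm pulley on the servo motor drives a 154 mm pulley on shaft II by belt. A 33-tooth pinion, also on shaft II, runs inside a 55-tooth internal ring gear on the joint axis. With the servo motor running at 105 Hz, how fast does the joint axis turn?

36 Hz

the servo motor → shaft II (belt, 154/88): 105 ÷ 1.75 = 60 Hz
shaft II → the joint axis (internal gear, 55/33): 60 ÷ 1.6667 = 36 Hz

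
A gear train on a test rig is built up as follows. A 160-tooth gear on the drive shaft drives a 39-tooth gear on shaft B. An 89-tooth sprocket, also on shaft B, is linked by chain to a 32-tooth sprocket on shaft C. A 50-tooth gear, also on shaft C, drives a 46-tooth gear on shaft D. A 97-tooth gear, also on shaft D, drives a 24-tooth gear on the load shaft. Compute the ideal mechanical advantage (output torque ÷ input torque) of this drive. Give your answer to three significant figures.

0.0199

Each stage contributes driven/driver: gear mesh 39/160 = 0.24375, chain 32/89 = 0.35955, gear mesh 46/50 = 0.92, gear mesh 24/97 = 0.24742.
Overall: 0.24375 × 0.35955 × 0.92 × 0.24742 = 0.019949.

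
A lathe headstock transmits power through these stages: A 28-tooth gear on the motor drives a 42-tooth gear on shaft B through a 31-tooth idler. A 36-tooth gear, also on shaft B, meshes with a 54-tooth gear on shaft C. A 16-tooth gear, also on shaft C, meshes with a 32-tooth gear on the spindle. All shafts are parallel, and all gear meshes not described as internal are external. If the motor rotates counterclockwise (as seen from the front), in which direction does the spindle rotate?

counterclockwise

the motor → shaft B: driver → idler → driven is 2 external meshes, 2 reversals → CCW.
shaft B → shaft C: external mesh, 1 reversal → CW.
shaft C → the spindle: external mesh, 1 reversal → CCW.
4 reversals in total — an even number — so the spindle turns the same way as the motor.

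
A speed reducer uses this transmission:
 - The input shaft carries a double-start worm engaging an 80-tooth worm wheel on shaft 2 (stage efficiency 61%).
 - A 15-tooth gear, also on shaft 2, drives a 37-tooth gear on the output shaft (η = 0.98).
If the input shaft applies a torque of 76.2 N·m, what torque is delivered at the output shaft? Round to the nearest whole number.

4494 N·m

worm 80/2 = 40 → τ = 76.2·40·0.61 = 1859.3 N·m
gear mesh 37/15 = 2.4667 → τ = 1859.3·2.4667·0.98 = 4494.5 N·m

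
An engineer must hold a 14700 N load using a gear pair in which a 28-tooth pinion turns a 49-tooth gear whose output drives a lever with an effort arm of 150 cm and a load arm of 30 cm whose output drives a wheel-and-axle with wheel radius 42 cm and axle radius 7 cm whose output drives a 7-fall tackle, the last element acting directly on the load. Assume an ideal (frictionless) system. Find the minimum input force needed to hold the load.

40 N

Gear pair MA = 49/28 = 1.75.
Lever MA = effort arm / load arm = 150/30 = 5.
Wheel-and-axle MA = R/r = 42/7 = 6.
Block-and-tackle MA = number of supporting rope parts = 7.
Combined ideal MA = 1.75 × 5 × 6 × 7 = 367.5.
Effort = load / MA = 14700 / 367.5 = 40 N.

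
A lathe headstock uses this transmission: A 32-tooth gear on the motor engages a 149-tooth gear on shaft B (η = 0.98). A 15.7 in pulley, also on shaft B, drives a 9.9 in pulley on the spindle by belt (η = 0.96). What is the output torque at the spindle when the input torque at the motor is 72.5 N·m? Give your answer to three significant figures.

After the gear mesh (149/32): 72.5 × 4.6562 × 0.98 = 330.83 N·m
After the belt (9.9/15.7): 330.83 × 0.63057 × 0.96 = 200.27 N·m

200 N·m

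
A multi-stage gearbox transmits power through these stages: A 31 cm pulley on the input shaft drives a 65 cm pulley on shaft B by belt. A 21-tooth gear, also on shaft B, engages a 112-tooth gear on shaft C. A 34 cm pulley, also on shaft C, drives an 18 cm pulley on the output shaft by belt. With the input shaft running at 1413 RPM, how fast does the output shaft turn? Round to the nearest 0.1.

238.7 RPM

the input shaft → shaft B (belt, 65/31): 1413 ÷ 2.0968 = 673.89 RPM
shaft B → shaft C (gear mesh, 112/21): 673.89 ÷ 5.3333 = 126.35 RPM
shaft C → the output shaft (belt, 18/34): 126.35 ÷ 0.52941 = 238.67 RPM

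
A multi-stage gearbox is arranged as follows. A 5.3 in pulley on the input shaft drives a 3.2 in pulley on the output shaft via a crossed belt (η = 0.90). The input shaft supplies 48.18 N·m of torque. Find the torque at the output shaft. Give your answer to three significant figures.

26.2 N·m

belt 3.2/5.3 = 0.60377 → τ = 48.18·0.60377·0.90 = 26.181 N·m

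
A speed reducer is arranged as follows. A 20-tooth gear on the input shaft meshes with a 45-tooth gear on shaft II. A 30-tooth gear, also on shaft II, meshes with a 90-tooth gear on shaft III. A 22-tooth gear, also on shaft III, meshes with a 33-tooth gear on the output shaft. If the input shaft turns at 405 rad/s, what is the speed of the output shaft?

40 rad/s

gear mesh 45/20 = 2.25 → 405/2.25 = 180 rad/s
gear mesh 90/30 = 3 → 180/3 = 60 rad/s
gear mesh 33/22 = 1.5 → 60/1.5 = 40 rad/s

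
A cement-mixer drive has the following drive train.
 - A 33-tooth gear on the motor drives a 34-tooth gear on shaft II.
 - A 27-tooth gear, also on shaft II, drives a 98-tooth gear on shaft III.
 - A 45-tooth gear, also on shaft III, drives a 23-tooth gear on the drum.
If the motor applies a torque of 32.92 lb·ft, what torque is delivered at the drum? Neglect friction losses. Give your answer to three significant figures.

62.9 lb·ft

gear mesh 34/33 = 1.0303 → τ = 32.92·1.0303 = 33.918 lb·ft
gear mesh 98/27 = 3.6296 → τ = 33.918·3.6296 = 123.11 lb·ft
gear mesh 23/45 = 0.51111 → τ = 123.11·0.51111 = 62.922 lb·ft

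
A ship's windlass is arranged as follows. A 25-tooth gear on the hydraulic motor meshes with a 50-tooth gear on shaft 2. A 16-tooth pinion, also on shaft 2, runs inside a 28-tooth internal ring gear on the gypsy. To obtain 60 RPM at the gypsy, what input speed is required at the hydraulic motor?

Overall ratio R = 2 × 1.75 = 3.5.
Required input speed = output speed × R = 60 × 3.5 = 210 RPM.

210 RPM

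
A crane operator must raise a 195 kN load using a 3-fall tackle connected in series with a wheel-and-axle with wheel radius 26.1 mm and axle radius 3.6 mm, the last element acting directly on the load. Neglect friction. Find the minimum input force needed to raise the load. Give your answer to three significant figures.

Block-and-tackle MA = number of supporting rope parts = 3.
Wheel-and-axle MA = R/r = 26.1/3.6 = 7.25.
Combined ideal MA = 3 × 7.25 = 21.75.
Effort = load / MA = 195 / 21.75 = 8.9655 kN.

8.97 kN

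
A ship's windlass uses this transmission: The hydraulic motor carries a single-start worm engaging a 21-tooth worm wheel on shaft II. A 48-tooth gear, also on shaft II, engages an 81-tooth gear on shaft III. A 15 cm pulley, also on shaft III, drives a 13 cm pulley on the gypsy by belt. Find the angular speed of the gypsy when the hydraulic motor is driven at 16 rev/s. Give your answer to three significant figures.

0.521 rev/s

the hydraulic motor → shaft II (worm, 21/1): 16 ÷ 21 = 0.7619 rev/s
shaft II → shaft III (gear mesh, 81/48): 0.7619 ÷ 1.6875 = 0.4515 rev/s
shaft III → the gypsy (belt, 13/15): 0.4515 ÷ 0.86667 = 0.52096 rev/s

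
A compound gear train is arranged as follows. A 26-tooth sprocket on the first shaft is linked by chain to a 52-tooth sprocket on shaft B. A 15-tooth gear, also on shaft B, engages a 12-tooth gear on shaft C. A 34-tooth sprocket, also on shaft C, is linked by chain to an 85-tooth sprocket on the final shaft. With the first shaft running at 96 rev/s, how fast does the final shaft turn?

24 rev/s

chain 52/26 = 2 → 96/2 = 48 rev/s
gear mesh 12/15 = 0.8 → 48/0.8 = 60 rev/s
chain 85/34 = 2.5 → 60/2.5 = 24 rev/s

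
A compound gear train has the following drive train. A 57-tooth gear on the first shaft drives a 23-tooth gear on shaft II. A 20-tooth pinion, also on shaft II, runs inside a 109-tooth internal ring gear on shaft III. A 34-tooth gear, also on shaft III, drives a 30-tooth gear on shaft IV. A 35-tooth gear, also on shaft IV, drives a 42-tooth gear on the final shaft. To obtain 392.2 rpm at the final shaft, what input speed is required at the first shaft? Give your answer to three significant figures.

Overall ratio R = 0.40351 × 5.45 × 0.88235 × 1.2 = 2.3285.
Required input speed = output speed × R = 392.2 × 2.3285 = 913.23 rpm.

913 rpm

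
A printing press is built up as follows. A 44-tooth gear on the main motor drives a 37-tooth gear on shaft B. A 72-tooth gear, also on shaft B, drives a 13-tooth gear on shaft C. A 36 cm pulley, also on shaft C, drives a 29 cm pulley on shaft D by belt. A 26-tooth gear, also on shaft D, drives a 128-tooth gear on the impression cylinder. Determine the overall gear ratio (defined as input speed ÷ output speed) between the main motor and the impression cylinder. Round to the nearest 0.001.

Each stage contributes driven/driver: gear mesh 37/44 = 0.84091, gear mesh 13/72 = 0.18056, belt 29/36 = 0.80556, gear mesh 128/26 = 4.9231.
Overall: 0.84091 × 0.18056 × 0.80556 × 4.9231 = 0.60213.

0.602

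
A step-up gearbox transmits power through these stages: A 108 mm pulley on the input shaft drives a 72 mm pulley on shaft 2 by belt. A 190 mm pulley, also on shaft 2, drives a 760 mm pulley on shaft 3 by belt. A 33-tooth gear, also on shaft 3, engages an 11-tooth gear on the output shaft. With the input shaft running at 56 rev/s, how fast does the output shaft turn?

belt 72/108 = 0.66667 → 56/0.66667 = 84 rev/s
belt 760/190 = 4 → 84/4 = 21 rev/s
gear mesh 11/33 = 0.33333 → 21/0.33333 = 63 rev/s

63 rev/s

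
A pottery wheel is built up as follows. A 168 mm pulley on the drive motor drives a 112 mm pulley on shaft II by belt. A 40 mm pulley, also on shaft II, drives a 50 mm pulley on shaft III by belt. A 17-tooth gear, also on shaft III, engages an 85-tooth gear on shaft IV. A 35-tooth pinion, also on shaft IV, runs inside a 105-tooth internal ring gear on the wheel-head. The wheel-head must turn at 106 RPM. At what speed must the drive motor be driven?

Overall ratio R = 0.66667 × 1.25 × 5 × 3 = 12.5.
Required input speed = output speed × R = 106 × 12.5 = 1325 RPM.

1325 RPM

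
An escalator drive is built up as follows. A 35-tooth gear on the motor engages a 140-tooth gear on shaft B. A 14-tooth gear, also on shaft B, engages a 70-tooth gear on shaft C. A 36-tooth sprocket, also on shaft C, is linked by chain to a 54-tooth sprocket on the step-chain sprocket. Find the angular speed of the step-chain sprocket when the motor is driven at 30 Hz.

1 Hz

Gear mesh: ratio = 140/35 = 4, so shaft B turns at 30 / 4 = 7.5 Hz.
Gear mesh: ratio = 70/14 = 5, so shaft C turns at 7.5 / 5 = 1.5 Hz.
Chain: ratio = 54/36 = 1.5, so the step-chain sprocket turns at 1.5 / 1.5 = 1 Hz.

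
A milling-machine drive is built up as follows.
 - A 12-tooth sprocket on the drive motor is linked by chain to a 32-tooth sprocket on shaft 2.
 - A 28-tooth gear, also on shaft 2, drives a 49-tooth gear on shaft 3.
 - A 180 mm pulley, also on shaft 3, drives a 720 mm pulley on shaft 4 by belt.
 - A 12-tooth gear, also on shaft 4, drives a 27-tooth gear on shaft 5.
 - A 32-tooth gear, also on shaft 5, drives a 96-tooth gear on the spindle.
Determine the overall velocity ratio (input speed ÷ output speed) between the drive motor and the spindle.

Each stage contributes driven/driver: chain 32/12 = 2.6667, gear mesh 49/28 = 1.75, belt 720/180 = 4, gear mesh 27/12 = 2.25, gear mesh 96/32 = 3.
Overall: 2.6667 × 1.75 × 4 × 2.25 × 3 = 126.

126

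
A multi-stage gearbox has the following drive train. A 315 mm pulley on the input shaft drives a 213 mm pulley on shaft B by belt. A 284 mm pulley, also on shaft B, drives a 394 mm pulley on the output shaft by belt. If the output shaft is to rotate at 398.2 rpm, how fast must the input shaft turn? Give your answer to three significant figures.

Overall ratio R = 0.67619 × 1.3873 = 0.9381.
Required input speed = output speed × R = 398.2 × 0.9381 = 373.55 rpm.

374 rpm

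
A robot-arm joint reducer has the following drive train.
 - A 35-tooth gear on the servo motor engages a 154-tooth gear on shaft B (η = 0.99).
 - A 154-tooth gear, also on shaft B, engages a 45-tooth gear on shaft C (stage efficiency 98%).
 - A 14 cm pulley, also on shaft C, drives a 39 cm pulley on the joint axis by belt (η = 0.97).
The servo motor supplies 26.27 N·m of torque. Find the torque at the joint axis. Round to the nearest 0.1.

gear mesh 154/35 = 4.4 → τ = 26.27·4.4·0.99 = 114.43 N·m
gear mesh 45/154 = 0.29221 → τ = 114.43·0.29221·0.98 = 32.769 N·m
belt 39/14 = 2.7857 → τ = 32.769·2.7857·0.97 = 88.547 N·m

88.5 N·m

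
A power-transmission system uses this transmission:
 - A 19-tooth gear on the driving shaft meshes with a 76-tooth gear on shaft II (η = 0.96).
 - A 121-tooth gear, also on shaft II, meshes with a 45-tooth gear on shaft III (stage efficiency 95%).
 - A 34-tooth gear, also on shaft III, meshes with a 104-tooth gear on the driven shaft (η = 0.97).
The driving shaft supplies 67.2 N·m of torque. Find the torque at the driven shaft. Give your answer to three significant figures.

gear mesh 76/19 = 4 → τ = 67.2·4·0.96 = 258.05 N·m
gear mesh 45/121 = 0.3719 → τ = 258.05·0.3719·0.95 = 91.17 N·m
gear mesh 104/34 = 3.0588 → τ = 91.17·3.0588·0.97 = 270.51 N·m

271 N·m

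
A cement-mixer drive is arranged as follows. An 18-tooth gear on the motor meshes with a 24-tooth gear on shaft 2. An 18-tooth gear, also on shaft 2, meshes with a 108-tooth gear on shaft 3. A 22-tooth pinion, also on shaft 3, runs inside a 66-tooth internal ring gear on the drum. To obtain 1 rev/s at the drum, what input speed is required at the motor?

24 rev/s

Overall ratio R = 1.3333 × 6 × 3 = 24.
Required input speed = output speed × R = 1 × 24 = 24 rev/s.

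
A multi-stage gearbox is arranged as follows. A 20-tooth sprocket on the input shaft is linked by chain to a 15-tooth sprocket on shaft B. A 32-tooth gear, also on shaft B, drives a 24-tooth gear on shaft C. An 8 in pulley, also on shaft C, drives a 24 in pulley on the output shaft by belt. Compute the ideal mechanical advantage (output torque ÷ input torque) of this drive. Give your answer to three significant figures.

1.69

Each stage contributes driven/driver: chain 15/20 = 0.75, gear mesh 24/32 = 0.75, belt 24/8 = 3.
Overall: 0.75 × 0.75 × 3 = 1.6875.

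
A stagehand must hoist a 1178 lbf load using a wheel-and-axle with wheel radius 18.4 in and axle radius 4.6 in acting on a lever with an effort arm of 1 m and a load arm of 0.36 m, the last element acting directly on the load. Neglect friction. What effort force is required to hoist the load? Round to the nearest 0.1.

106.0 lbf

Wheel-and-axle MA = R/r = 18.4/4.6 = 4.
Lever MA = effort arm / load arm = 1/0.36 = 2.7778.
Combined ideal MA = 4 × 2.7778 = 11.111.
Effort = load / MA = 1178 / 11.111 = 106.02 lbf.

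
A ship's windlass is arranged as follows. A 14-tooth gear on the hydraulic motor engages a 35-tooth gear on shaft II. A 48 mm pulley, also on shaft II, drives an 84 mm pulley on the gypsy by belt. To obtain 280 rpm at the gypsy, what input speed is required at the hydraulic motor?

Overall ratio R = 2.5 × 1.75 = 4.375.
Required input speed = output speed × R = 280 × 4.375 = 1225 rpm.

1225 rpm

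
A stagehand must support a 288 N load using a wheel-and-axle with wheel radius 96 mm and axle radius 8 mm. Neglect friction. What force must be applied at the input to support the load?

Wheel-and-axle MA = R/r = 96/8 = 12.
Effort = load / MA = 288 / 12 = 24 N.

24 N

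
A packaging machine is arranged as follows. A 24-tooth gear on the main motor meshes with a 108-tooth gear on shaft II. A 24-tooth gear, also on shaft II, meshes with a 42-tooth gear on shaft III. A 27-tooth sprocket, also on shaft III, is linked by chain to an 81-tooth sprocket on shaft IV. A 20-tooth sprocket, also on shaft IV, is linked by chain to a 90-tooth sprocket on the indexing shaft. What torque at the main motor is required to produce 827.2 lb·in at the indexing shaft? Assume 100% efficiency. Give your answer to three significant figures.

Overall ratio R = 4.5 × 1.75 × 3 × 4.5 = 106.31.
Input torque = output torque / R = 827.2 / 106.31 = 7.7808 lb·in.

7.78 lb·in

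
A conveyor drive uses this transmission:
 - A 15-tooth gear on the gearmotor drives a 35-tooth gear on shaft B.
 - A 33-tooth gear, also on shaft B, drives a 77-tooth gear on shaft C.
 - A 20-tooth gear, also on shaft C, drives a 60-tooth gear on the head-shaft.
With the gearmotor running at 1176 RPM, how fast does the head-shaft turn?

the gearmotor → shaft B (gear mesh, 35/15): 1176 ÷ 2.3333 = 504 RPM
shaft B → shaft C (gear mesh, 77/33): 504 ÷ 2.3333 = 216 RPM
shaft C → the head-shaft (gear mesh, 60/20): 216 ÷ 3 = 72 RPM

72 RPM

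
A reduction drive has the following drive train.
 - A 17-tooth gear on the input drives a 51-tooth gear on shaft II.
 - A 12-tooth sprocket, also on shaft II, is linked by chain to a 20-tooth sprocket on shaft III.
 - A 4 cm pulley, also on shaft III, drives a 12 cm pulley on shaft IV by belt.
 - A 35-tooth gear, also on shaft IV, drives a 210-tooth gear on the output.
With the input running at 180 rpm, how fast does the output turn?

2 rpm

gear mesh 51/17 = 3 → 180/3 = 60 rpm
chain 20/12 = 1.6667 → 60/1.6667 = 36 rpm
belt 12/4 = 3 → 36/3 = 12 rpm
gear mesh 210/35 = 6 → 12/6 = 2 rpm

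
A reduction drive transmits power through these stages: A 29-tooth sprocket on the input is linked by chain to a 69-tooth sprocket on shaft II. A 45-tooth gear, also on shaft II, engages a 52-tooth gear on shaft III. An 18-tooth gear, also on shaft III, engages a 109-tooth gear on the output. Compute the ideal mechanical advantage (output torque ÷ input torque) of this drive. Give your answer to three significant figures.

16.6

Each stage contributes driven/driver: chain 69/29 = 2.3793, gear mesh 52/45 = 1.1556, gear mesh 109/18 = 6.0556.
Overall: 2.3793 × 1.1556 × 6.0556 = 16.649.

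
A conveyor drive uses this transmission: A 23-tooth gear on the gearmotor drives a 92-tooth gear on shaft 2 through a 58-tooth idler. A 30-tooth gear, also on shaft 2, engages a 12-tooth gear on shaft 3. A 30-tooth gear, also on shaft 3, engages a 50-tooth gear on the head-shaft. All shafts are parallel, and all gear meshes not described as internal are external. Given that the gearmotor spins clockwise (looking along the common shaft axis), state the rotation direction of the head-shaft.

the gearmotor → shaft 2: driver → idler → driven is 2 external meshes, 2 reversals → CW.
shaft 2 → shaft 3: external mesh, 1 reversal → CCW.
shaft 3 → the head-shaft: external mesh, 1 reversal → CW.
4 reversals in total — an even number — so the head-shaft turns the same way as the gearmotor.

clockwise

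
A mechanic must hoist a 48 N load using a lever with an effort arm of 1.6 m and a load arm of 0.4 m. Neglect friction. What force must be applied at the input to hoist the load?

12 N

Lever MA = effort arm / load arm = 1.6/0.4 = 4.
Effort = load / MA = 48 / 4 = 12 N.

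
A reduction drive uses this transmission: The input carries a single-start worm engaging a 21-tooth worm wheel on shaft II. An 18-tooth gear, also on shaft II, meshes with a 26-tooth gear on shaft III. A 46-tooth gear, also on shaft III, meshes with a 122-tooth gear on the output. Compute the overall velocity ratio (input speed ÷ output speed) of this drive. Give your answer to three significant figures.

Each stage contributes driven/driver: worm 21/1 = 21, gear mesh 26/18 = 1.4444, gear mesh 122/46 = 2.6522.
Overall: 21 × 1.4444 × 2.6522 = 80.449.

80.4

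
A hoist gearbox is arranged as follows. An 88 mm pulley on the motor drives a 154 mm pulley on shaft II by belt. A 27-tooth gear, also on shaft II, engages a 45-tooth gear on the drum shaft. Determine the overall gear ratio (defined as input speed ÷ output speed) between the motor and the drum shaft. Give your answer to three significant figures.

Each stage contributes driven/driver: belt 154/88 = 1.75, gear mesh 45/27 = 1.6667.
Overall: 1.75 × 1.6667 = 2.9167.

2.92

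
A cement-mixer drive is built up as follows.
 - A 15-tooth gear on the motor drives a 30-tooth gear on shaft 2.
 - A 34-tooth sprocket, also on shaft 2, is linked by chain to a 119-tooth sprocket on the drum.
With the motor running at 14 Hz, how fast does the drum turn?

gear mesh 30/15 = 2 → 14/2 = 7 Hz
chain 119/34 = 3.5 → 7/3.5 = 2 Hz

2 Hz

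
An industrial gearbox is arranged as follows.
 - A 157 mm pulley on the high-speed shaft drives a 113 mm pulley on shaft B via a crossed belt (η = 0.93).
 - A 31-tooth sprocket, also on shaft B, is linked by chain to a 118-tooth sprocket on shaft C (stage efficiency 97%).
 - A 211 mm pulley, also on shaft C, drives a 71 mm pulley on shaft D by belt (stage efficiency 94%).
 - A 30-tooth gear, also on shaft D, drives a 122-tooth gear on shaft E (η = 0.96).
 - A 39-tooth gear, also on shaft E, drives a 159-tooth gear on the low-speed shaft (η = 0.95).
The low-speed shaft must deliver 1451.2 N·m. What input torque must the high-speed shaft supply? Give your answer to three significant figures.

Overall ratio R = 0.71975 × 3.8065 × 0.33649 × 4.0667 × 4.0769 = 15.284; overall efficiency η = 0.93 × 0.97 × 0.94 × 0.96 × 0.95 = 0.7734.
Input torque = output torque / (R × η) = 1451.2 / (15.284 × 0.7734) = 122.77 N·m.

123 N·m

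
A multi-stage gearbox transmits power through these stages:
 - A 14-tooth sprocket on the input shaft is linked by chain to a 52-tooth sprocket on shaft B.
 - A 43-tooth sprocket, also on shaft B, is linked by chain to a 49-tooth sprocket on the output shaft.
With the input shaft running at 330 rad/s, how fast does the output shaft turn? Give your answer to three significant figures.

78.0 rad/s

the input shaft → shaft B (chain, 52/14): 330 ÷ 3.7143 = 88.846 rad/s
shaft B → the output shaft (chain, 49/43): 88.846 ÷ 1.1395 = 77.967 rad/s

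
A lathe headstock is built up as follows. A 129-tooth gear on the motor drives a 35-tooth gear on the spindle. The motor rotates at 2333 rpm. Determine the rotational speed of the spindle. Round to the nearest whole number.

8599 rpm

Gear mesh: ratio = 35/129 = 0.27132, so the spindle turns at 2333 / 0.27132 = 8598.8 rpm.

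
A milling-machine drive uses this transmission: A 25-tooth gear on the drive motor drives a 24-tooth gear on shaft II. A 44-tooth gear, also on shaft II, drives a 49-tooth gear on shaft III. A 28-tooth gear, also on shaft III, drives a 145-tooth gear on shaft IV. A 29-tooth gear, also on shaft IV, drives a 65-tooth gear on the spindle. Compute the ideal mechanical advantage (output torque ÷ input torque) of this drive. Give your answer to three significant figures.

12.4

Each stage contributes driven/driver: gear mesh 24/25 = 0.96, gear mesh 49/44 = 1.1136, gear mesh 145/28 = 5.1786, gear mesh 65/29 = 2.2414.
Overall: 0.96 × 1.1136 × 5.1786 × 2.2414 = 12.409.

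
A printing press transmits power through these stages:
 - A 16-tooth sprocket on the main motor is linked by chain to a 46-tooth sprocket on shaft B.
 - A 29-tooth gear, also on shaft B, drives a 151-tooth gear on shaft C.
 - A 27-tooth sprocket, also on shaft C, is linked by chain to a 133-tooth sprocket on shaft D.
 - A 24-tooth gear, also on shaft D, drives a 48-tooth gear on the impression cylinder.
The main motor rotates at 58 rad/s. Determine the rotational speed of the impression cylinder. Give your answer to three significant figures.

0.393 rad/s

Chain: ratio = 46/16 = 2.875, so shaft B turns at 58 / 2.875 = 20.174 rad/s.
Gear mesh: ratio = 151/29 = 5.2069, so shaft C turns at 20.174 / 5.2069 = 3.8745 rad/s.
Chain: ratio = 133/27 = 4.9259, so shaft D turns at 3.8745 / 4.9259 = 0.78654 rad/s.
Gear mesh: ratio = 48/24 = 2, so the impression cylinder turns at 0.78654 / 2 = 0.39327 rad/s.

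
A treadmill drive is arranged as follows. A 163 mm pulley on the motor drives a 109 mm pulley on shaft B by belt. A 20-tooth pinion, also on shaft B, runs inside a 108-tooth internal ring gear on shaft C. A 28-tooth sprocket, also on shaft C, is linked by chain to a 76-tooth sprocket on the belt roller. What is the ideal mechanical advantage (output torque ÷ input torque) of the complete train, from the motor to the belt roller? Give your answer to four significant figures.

Each stage contributes driven/driver: belt 109/163 = 0.66871, internal gear 108/20 = 5.4, chain 76/28 = 2.7143.
Overall: 0.66871 × 5.4 × 2.7143 = 9.8014.

9.801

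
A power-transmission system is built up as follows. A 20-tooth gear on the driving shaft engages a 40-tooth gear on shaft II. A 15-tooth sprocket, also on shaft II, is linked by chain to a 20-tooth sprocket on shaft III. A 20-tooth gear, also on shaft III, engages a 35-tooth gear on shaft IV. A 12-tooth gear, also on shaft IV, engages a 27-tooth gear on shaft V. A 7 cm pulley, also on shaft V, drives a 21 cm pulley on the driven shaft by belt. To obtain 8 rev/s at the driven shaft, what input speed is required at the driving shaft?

Overall ratio R = 2 × 1.3333 × 1.75 × 2.25 × 3 = 31.5.
Required input speed = output speed × R = 8 × 31.5 = 252 rev/s.

252 rev/s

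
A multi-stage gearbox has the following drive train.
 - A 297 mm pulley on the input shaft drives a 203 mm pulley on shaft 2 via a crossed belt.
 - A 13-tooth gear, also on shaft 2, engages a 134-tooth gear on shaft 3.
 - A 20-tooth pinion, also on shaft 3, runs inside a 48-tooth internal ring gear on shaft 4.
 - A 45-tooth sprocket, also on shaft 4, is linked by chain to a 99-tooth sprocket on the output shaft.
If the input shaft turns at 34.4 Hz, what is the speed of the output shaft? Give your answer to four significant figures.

0.9247 Hz

the input shaft → shaft 2 (belt, 203/297): 34.4 ÷ 0.6835 = 50.329 Hz
shaft 2 → shaft 3 (gear mesh, 134/13): 50.329 ÷ 10.308 = 4.8827 Hz
shaft 3 → shaft 4 (internal gear, 48/20): 4.8827 ÷ 2.4 = 2.0344 Hz
shaft 4 → the output shaft (chain, 99/45): 2.0344 ÷ 2.2 = 0.92475 Hz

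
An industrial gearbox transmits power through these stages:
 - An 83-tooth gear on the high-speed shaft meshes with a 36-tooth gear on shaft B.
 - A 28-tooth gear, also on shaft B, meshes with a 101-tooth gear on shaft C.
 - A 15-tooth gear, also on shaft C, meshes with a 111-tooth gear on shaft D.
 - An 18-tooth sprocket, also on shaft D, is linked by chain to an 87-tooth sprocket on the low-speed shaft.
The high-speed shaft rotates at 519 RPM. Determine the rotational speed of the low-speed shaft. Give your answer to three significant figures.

9.27 RPM

Gear mesh: ratio = 36/83 = 0.43373, so shaft B turns at 519 / 0.43373 = 1196.6 RPM.
Gear mesh: ratio = 101/28 = 3.6071, so shaft C turns at 1196.6 / 3.6071 = 331.73 RPM.
Gear mesh: ratio = 111/15 = 7.4, so shaft D turns at 331.73 / 7.4 = 44.828 RPM.
Chain: ratio = 87/18 = 4.8333, so the low-speed shaft turns at 44.828 / 4.8333 = 9.2747 RPM.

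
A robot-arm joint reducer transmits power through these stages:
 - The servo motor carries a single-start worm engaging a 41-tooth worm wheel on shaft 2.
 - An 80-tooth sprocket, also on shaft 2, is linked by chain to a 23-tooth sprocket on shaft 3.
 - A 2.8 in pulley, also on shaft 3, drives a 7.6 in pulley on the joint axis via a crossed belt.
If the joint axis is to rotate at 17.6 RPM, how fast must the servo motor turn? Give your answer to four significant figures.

Overall ratio R = 41 × 0.2875 × 2.7143 = 31.995.
Required input speed = output speed × R = 17.6 × 31.995 = 563.11 RPM.

563.1 RPM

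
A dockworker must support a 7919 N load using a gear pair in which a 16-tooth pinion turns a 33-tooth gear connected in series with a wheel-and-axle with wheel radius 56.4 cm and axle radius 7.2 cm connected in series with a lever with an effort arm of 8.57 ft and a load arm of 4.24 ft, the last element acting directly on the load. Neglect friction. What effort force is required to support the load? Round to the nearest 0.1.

Gear pair MA = 33/16 = 2.0625.
Wheel-and-axle MA = R/r = 56.4/7.2 = 7.8333.
Lever MA = effort arm / load arm = 8.57/4.24 = 2.0212.
Combined ideal MA = 2.0625 × 7.8333 × 2.0212 = 32.655.
Effort = load / MA = 7919 / 32.655 = 242.5 N.

242.5 N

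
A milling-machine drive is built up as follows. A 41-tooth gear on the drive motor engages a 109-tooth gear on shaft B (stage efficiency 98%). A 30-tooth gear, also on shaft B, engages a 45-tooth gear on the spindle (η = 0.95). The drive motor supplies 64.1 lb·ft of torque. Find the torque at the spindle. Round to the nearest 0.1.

238.0 lb·ft

gear mesh 109/41 = 2.6585 → τ = 64.1·2.6585·0.98 = 167 lb·ft
gear mesh 45/30 = 1.5 → τ = 167·1.5·0.95 = 237.98 lb·ft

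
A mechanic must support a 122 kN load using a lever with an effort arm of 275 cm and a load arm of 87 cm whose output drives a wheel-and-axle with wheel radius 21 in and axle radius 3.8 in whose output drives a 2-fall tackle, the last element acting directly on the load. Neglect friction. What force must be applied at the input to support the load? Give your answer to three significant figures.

3.49 kN

Lever MA = effort arm / load arm = 275/87 = 3.1609.
Wheel-and-axle MA = R/r = 21/3.8 = 5.5263.
Block-and-tackle MA = number of supporting rope parts = 2.
Combined ideal MA = 3.1609 × 5.5263 × 2 = 34.936.
Effort = load / MA = 122 / 34.936 = 3.4921 kN.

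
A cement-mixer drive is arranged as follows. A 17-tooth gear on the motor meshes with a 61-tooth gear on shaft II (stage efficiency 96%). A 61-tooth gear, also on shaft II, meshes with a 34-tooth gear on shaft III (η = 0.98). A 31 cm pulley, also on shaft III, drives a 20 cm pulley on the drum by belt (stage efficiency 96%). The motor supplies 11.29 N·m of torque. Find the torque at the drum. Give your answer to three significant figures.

13.2 N·m

After the gear mesh (61/17): 11.29 × 3.5882 × 0.96 = 38.891 N·m
After the gear mesh (34/61): 38.891 × 0.55738 × 0.98 = 21.243 N·m
After the belt (20/31): 21.243 × 0.64516 × 0.96 = 13.157 N·m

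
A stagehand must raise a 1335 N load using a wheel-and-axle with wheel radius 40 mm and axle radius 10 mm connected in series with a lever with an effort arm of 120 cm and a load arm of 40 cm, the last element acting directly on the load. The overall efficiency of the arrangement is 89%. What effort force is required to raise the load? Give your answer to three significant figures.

Wheel-and-axle MA = R/r = 40/10 = 4.
Lever MA = effort arm / load arm = 120/40 = 3.
Combined ideal MA = 4 × 3 = 12.
Actual MA = 12 × 0.89 = 10.68.
Effort = load / actual MA = 1335 / 10.68 = 125 N.

125 N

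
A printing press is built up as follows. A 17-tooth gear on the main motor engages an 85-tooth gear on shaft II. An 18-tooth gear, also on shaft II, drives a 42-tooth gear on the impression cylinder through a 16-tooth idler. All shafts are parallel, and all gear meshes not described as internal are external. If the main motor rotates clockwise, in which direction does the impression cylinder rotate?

counterclockwise

the main motor → shaft II: external mesh, 1 reversal → CCW.
shaft II → the impression cylinder: driver → idler → driven is 2 external meshes, 2 reversals → CCW.
3 reversals in total — an odd number — so the impression cylinder turns opposite to the main motor.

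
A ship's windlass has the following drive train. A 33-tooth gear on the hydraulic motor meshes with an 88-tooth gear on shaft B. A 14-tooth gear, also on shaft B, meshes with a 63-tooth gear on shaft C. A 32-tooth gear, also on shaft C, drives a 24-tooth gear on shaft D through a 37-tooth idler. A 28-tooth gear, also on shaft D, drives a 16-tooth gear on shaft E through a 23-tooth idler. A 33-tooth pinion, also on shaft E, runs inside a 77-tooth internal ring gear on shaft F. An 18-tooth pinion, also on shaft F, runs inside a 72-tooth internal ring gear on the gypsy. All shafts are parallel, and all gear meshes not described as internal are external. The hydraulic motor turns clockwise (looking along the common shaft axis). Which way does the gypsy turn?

the hydraulic motor → shaft B: external mesh, 1 reversal → CCW.
shaft B → shaft C: external mesh, 1 reversal → CW.
shaft C → shaft D: driver → idler → driven is 2 external meshes, 2 reversals → CW.
shaft D → shaft E: driver → idler → driven is 2 external meshes, 2 reversals → CW.
shaft E → shaft F: internal mesh, same direction → CW.
shaft F → the gypsy: internal mesh, same direction → CW.
6 reversals in total — an even number — so the gypsy turns the same way as the hydraulic motor.

clockwise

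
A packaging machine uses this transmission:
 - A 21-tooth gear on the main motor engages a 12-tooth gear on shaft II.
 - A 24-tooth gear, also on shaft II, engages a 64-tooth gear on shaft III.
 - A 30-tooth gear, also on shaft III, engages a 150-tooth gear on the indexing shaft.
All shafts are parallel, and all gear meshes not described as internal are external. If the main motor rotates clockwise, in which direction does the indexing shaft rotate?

counterclockwise

the main motor → shaft II: external mesh, 1 reversal → CCW.
shaft II → shaft III: external mesh, 1 reversal → CW.
shaft III → the indexing shaft: external mesh, 1 reversal → CCW.
3 reversals in total — an odd number — so the indexing shaft turns opposite to the main motor.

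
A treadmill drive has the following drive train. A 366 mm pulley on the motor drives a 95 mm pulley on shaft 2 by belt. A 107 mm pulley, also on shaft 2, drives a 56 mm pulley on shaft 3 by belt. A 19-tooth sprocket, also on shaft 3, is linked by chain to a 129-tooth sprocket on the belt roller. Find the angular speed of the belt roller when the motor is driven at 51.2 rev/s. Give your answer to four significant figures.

55.51 rev/s

the motor → shaft 2 (belt, 95/366): 51.2 ÷ 0.25956 = 197.25 rev/s
shaft 2 → shaft 3 (belt, 56/107): 197.25 ÷ 0.52336 = 376.9 rev/s
shaft 3 → the belt roller (chain, 129/19): 376.9 ÷ 6.7895 = 55.512 rev/s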